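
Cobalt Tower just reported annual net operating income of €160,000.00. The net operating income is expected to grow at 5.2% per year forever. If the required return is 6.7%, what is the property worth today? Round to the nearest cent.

€11221333.33

D₁ = D₀ × (1 + g) = €160,000.00 × 1.052 = €168,320.0000
Growing perpetuity: P = D₁ / (r − g) = €168,320.0000 / (0.067 − 0.052) = €11,221,333.33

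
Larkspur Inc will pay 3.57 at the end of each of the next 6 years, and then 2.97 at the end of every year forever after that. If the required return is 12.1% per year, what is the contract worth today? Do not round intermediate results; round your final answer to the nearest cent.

27.01

PV of 6-year annuity: 3.57 × [1 − (1+0.121)^−6] / 0.121 = 14.63625
Perpetuity value at year 6: 2.97 / 0.121 = 24.54545
PV of perpetuity: 24.54545 / (1+0.121)^6 = 12.36908
Total PV = 14.63625 + 12.36908 = 27.00533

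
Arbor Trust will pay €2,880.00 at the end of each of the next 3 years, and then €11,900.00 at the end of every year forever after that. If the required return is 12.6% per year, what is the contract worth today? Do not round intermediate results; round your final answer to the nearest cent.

€73001.36

PV of 3-year annuity: €2,880.00 × [1 − (1+0.126)^−3] / 0.126 = 6846.57369
Perpetuity value at year 3: €11,900.00 / 0.126 = 94444.44444
PV of perpetuity: 94444.44444 / (1+0.126)^3 = 66154.78232
Total PV = 6846.57369 + 66154.78232 = 73001.35601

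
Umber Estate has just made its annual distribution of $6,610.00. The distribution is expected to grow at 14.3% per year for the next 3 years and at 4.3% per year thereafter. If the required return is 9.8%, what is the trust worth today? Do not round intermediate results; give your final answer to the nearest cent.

$162902.01

D_1 = 7555.23000
D_2 = 8635.62789
D_3 = 9870.52268
Terminal value at year 3: TV = D_3×(1+g_2)/(r−g_2) = 10294.95515/0.055 = 187181.00279
P_0 = D_1/(1+r)^1 + D_2/(1+r)^2 + D_3/(1+r)^3 + TV/(1+r)^3
    = 6880.90164 + 7162.90580 + 7456.46752 + 141401.73857 = 162902.01353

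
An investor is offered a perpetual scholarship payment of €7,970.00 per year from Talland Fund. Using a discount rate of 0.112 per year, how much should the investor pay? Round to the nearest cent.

Level perpetuity: PV = C / r = €7,970.00 / 0.112 = €71,160.71

€71160.71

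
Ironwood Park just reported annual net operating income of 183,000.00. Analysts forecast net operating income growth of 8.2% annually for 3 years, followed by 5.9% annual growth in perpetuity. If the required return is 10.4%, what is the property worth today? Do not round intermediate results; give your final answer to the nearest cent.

D_1 = 198006.00000
D_2 = 214242.49200
D_3 = 231810.37634
Terminal value at year 3: TV = D_3×(1+g_2)/(r−g_2) = 245487.18855/0.045 = 5455270.85663
P_0 = D_1/(1+r)^1 + D_2/(1+r)^2 + D_3/(1+r)^3 + TV/(1+r)^3
    = 179353.26087 + 175779.19227 + 172276.34604 + 4054236.67687 = 4581645.47605

4581645.48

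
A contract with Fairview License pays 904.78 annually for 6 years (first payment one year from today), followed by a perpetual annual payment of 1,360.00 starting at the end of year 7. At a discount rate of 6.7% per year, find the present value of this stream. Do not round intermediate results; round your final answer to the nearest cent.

PV of 6-year annuity: 904.78 × [1 − (1+0.067)^−6] / 0.067 = 4352.90270
Perpetuity value at year 6: 1,360.00 / 0.067 = 20298.50746
PV of perpetuity: 20298.50746 / (1+0.067)^6 = 13755.53826
Total PV = 4352.90270 + 13755.53826 = 18108.44096

18108.44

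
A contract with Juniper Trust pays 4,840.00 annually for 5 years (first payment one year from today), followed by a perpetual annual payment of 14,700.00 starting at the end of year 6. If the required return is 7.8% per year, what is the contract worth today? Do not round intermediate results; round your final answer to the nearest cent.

PV of 5-year annuity: 4,840.00 × [1 − (1+0.078)^−5] / 0.078 = 19427.01200
Perpetuity value at year 5: 14,700.00 / 0.078 = 188461.53846
PV of perpetuity: 188461.53846 / (1+0.078)^5 = 129458.01028
Total PV = 19427.01200 + 129458.01028 = 148885.02228

148885.02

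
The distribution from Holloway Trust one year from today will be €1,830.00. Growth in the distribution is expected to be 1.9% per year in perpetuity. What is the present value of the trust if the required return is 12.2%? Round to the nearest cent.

€17766.99

Growing perpetuity: P = D₁ / (r − g) = €1,830.0000 / (0.122 − 0.019) = €17,766.99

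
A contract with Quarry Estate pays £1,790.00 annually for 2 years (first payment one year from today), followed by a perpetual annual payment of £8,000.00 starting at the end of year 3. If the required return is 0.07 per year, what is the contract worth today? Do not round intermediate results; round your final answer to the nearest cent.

PV of 2-year annuity: £1,790.00 × [1 − (1+0.07)^−2] / 0.07 = 3236.35252
Perpetuity value at year 2: £8,000.00 / 0.07 = 114285.71429
PV of perpetuity: 114285.71429 / (1+0.07)^2 = 99821.56895
Total PV = 3236.35252 + 99821.56895 = 103057.92147

£103057.92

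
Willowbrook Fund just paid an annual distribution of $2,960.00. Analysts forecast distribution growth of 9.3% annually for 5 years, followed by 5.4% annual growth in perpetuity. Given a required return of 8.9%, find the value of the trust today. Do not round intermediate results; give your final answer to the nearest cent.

D_1 = 3235.28000
D_2 = 3536.16104
D_3 = 3865.02402
D_4 = 4224.47125
D_5 = 4617.34708
Terminal value at year 5: TV = D_5×(1+g_2)/(r−g_2) = 4866.68382/0.035 = 139048.10911
P_0 = D_1/(1+r)^1 + D_2/(1+r)^2 + D_3/(1+r)^3 + D_4/(1+r)^4 + D_5/(1+r)^5 + TV/(1+r)^5
    = 2970.87236 + 2981.78466 + 2992.73703 + 3003.72964 + 3014.76262 + 90787.42294 = 105751.30925

$105751.31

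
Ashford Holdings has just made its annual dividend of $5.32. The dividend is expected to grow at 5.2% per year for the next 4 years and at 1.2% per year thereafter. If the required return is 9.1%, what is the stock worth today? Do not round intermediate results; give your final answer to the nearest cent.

$78.36

D_1 = 5.59664
D_2 = 5.88767
D_3 = 6.19382
D_4 = 6.51590
Terminal value at year 4: TV = D_4×(1+g_2)/(r−g_2) = 6.59409/0.079 = 83.46954
P_0 = D_1/(1+r)^1 + D_2/(1+r)^2 + D_3/(1+r)^3 + D_4/(1+r)^4 + TV/(1+r)^4
    = 5.12983 + 4.94645 + 4.76963 + 4.59913 + 58.91542 = 78.36046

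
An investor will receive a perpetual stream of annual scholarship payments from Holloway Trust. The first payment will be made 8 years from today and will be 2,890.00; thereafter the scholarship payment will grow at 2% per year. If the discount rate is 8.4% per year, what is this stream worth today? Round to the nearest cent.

Value at end of year 7: C₁ / (r − g) = 2,890.00 / (0.084 − 0.02) = 45,156.2500
Discount to today: PV = 45,156.2500 / (1 + 0.084)^7 = 45,156.2500 / 1.758754 = 25,675.14

25675.14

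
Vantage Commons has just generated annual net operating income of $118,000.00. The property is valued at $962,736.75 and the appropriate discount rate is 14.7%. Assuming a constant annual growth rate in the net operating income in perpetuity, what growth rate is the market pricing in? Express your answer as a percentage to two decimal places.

2.18%

P = D₀(1+g)/(r−g) ⇒ P(r−g) = D₀(1+g) ⇒ g(P+D₀) = P·r − D₀
g = (P·r − D₀)/(P + D₀) = ($962,736.75×0.147 − $118,000.00) / ($962,736.75 + $118,000.00) = 0.021765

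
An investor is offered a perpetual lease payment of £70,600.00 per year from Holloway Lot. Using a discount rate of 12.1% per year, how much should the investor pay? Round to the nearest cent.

£583471.07

Level perpetuity: PV = C / r = £70,600.00 / 0.121 = £583,471.07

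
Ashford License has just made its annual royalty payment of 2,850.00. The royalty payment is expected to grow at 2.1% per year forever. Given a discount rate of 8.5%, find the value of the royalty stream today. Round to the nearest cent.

45466.41

D₁ = D₀ × (1 + g) = 2,850.00 × 1.021 = 2,909.8500
Growing perpetuity: P = D₁ / (r − g) = 2,909.8500 / (0.085 − 0.021) = 45,466.41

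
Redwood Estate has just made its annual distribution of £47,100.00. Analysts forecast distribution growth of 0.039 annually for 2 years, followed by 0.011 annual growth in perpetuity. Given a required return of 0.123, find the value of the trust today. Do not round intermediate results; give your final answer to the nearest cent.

D_1 = 48936.90000
D_2 = 50845.43910
Terminal value at year 2: TV = D_2×(1+g_2)/(r−g_2) = 51404.73893/0.112 = 458970.88330
P_0 = D_1/(1+r)^1 + D_2/(1+r)^2 + TV/(1+r)^2
    = 43576.93678 + 40317.39743 + 363936.50713 = 447830.84134

£447830.84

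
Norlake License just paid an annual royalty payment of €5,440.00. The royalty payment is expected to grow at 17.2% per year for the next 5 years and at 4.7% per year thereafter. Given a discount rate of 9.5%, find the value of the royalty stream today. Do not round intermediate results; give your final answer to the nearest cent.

€200180.78

D_1 = 6375.68000
D_2 = 7472.29696
D_3 = 8757.53204
D_4 = 10263.82755
D_5 = 12029.20589
Terminal value at year 5: TV = D_5×(1+g_2)/(r−g_2) = 12594.57856/0.048 = 262387.05338
P_0 = D_1/(1+r)^1 + D_2/(1+r)^2 + D_3/(1+r)^3 + D_4/(1+r)^4 + D_5/(1+r)^5 + TV/(1+r)^5
    = 5822.53881 + 6231.97762 + 6670.20800 + 7139.25459 + 7641.28437 + 166675.51532 = 200180.77872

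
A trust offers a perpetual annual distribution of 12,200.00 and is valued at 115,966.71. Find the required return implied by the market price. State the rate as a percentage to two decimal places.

10.52%

P = C/r ⇒ r = C/P = 12,200.00/115,966.71 = 0.105203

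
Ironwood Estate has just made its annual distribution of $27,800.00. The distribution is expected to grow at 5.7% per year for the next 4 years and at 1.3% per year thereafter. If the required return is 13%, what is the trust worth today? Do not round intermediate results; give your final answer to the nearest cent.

D_1 = 29384.60000
D_2 = 31059.52220
D_3 = 32829.91497
D_4 = 34701.22012
Terminal value at year 4: TV = D_4×(1+g_2)/(r−g_2) = 35152.33598/0.117 = 300447.31607
P_0 = D_1/(1+r)^1 + D_2/(1+r)^2 + D_3/(1+r)^3 + D_4/(1+r)^4 + TV/(1+r)^4
    = 26004.07080 + 24324.16180 + 22752.77789 + 21282.90817 + 184269.96563 = 278633.88429

$278633.88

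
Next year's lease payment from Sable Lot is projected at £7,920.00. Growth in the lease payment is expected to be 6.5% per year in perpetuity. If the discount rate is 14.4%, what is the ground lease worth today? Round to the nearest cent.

£100253.16

Growing perpetuity: P = D₁ / (r − g) = £7,920.0000 / (0.144 − 0.065) = £100,253.16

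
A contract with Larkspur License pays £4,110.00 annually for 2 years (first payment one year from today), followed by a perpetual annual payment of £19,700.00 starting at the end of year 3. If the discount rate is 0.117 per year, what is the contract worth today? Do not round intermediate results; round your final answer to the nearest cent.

£141923.94

PV of 2-year annuity: £4,110.00 × [1 − (1+0.117)^−2] / 0.117 = 6973.58877
Perpetuity value at year 2: £19,700.00 / 0.117 = 168376.06838
PV of perpetuity: 168376.06838 / (1+0.117)^2 = 134950.35091
Total PV = 6973.58877 + 134950.35091 = 141923.93968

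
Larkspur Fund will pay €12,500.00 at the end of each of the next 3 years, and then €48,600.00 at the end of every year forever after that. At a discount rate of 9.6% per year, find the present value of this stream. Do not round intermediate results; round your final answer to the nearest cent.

€415838.65

PV of 3-year annuity: €12,500.00 × [1 − (1+0.096)^−3] / 0.096 = 31305.86796
Perpetuity value at year 3: €48,600.00 / 0.096 = 506250.00000
PV of perpetuity: 506250.00000 / (1+0.096)^3 = 384532.78537
Total PV = 31305.86796 + 384532.78537 = 415838.65333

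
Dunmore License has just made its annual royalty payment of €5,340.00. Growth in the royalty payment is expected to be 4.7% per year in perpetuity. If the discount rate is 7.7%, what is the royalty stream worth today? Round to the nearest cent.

D₁ = D₀ × (1 + g) = €5,340.00 × 1.047 = €5,590.9800
Growing perpetuity: P = D₁ / (r − g) = €5,590.9800 / (0.077 − 0.047) = €186,366.00

€186366.00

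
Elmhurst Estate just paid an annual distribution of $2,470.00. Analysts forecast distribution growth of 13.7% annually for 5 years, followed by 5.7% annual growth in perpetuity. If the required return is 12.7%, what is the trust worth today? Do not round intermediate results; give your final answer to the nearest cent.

D_1 = 2808.39000
D_2 = 3193.13943
D_3 = 3630.59953
D_4 = 4127.99167
D_5 = 4693.52653
Terminal value at year 5: TV = D_5×(1+g_2)/(r−g_2) = 4961.05754/0.07 = 70872.25055
P_0 = D_1/(1+r)^1 + D_2/(1+r)^2 + D_3/(1+r)^3 + D_4/(1+r)^4 + D_5/(1+r)^5 + TV/(1+r)^5
    = 2491.91659 + 2514.02765 + 2536.33491 + 2558.84010 + 2581.54498 + 38981.32920 = 51663.99343

$51663.99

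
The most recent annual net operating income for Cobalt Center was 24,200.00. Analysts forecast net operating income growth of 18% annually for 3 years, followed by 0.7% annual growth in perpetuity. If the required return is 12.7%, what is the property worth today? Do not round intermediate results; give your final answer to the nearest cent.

D_1 = 28556.00000
D_2 = 33696.08000
D_3 = 39761.37440
Terminal value at year 3: TV = D_3×(1+g_2)/(r−g_2) = 40039.70402/0.12 = 333664.20017
P_0 = D_1/(1+r)^1 + D_2/(1+r)^2 + D_3/(1+r)^3 + TV/(1+r)^3
    = 25338.06566 + 26529.65171 + 27777.27509 + 233097.63342 = 312742.62588

312742.63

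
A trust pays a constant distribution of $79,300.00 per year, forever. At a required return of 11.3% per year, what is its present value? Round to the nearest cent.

Level perpetuity: PV = C / r = $79,300.00 / 0.113 = $701,769.91

$701769.91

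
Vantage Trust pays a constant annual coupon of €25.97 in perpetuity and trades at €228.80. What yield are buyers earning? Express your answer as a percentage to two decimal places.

11.35%

P = C/r ⇒ r = C/P = €25.97/€228.80 = 0.113505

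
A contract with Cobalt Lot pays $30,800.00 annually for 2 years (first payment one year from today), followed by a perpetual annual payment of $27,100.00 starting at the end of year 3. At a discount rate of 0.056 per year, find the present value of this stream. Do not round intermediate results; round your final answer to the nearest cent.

PV of 2-year annuity: $30,800.00 × [1 − (1+0.056)^−2] / 0.056 = 56786.61616
Perpetuity value at year 2: $27,100.00 / 0.056 = 483928.57143
PV of perpetuity: 483928.57143 / (1+0.056)^2 = 433963.72409
Total PV = 56786.61616 + 433963.72409 = 490750.34025

$490750.34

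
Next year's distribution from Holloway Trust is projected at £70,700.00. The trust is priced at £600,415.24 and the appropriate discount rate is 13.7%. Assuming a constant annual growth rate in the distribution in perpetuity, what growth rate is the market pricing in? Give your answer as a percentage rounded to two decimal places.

1.92%

P = D₁/(r−g) ⇒ g = r − D₁/P = 0.137 − £70,700.00/£600,415.24 = 0.019248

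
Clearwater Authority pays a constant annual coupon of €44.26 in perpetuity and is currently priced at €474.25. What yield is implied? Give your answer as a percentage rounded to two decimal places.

P = C/r ⇒ r = C/P = €44.26/€474.25 = 0.093326

9.33%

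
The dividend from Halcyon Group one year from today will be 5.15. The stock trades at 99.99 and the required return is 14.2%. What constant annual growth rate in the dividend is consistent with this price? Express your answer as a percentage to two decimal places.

9.05%

P = D₁/(r−g) ⇒ g = r − D₁/P = 0.142 − 5.15/99.99 = 0.090495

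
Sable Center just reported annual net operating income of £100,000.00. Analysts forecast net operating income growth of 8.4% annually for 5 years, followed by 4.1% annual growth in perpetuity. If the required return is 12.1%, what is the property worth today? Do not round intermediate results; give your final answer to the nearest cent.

D_1 = 108400.00000
D_2 = 117505.60000
D_3 = 127376.07040
D_4 = 138075.66031
D_5 = 149674.01578
Terminal value at year 5: TV = D_5×(1+g_2)/(r−g_2) = 155810.65043/0.08 = 1947633.13034
P_0 = D_1/(1+r)^1 + D_2/(1+r)^2 + D_3/(1+r)^3 + D_4/(1+r)^4 + D_5/(1+r)^5 + TV/(1+r)^5
    = 96699.37556 + 93507.69233 + 90421.35458 + 87436.88525 + 84550.92205 + 1100218.87313 = 1552835.10290

£1552835.10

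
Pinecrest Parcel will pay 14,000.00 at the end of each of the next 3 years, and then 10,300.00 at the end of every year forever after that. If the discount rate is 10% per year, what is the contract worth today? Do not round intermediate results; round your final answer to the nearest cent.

PV of 3-year annuity: 14,000.00 × [1 − (1+0.1)^−3] / 0.1 = 34815.92787
Perpetuity value at year 3: 10,300.00 / 0.1 = 103000.00000
PV of perpetuity: 103000.00000 / (1+0.1)^3 = 77385.42449
Total PV = 34815.92787 + 77385.42449 = 112201.35237

112201.35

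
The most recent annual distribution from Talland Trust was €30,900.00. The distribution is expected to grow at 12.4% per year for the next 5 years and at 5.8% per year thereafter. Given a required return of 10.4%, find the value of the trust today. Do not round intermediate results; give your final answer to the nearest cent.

D_1 = 34731.60000
D_2 = 39038.31840
D_3 = 43879.06988
D_4 = 49320.07455
D_5 = 55435.76379
Terminal value at year 5: TV = D_5×(1+g_2)/(r−g_2) = 58651.03809/0.046 = 1275022.56719
P_0 = D_1/(1+r)^1 + D_2/(1+r)^2 + D_3/(1+r)^3 + D_4/(1+r)^4 + D_5/(1+r)^5 + TV/(1+r)^5
    = 31459.78261 + 32029.70621 + 32609.95451 + 33200.71455 + 33802.17677 + 777450.06578 = 940552.40043

€940552.40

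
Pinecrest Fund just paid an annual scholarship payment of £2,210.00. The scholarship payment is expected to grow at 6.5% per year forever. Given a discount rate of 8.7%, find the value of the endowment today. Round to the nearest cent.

D₁ = D₀ × (1 + g) = £2,210.00 × 1.065 = £2,353.6500
Growing perpetuity: P = D₁ / (r − g) = £2,353.6500 / (0.087 − 0.065) = £106,984.09

£106984.09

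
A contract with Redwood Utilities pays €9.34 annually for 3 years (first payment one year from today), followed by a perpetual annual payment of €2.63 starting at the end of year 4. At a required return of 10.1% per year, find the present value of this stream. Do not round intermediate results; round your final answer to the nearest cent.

PV of 3-year annuity: €9.34 × [1 − (1+0.101)^−3] / 0.101 = 23.18637
Perpetuity value at year 3: €2.63 / 0.101 = 26.03960
PV of perpetuity: 26.03960 / (1+0.101)^3 = 19.51068
Total PV = 23.18637 + 19.51068 = 42.69705

€42.70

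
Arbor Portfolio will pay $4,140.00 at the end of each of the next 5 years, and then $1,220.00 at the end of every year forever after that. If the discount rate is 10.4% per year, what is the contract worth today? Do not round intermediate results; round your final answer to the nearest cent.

$22687.68

PV of 5-year annuity: $4,140.00 × [1 − (1+0.104)^−5] / 0.104 = 15534.79409
Perpetuity value at year 5: $1,220.00 / 0.104 = 11730.76923
PV of perpetuity: 11730.76923 / (1+0.104)^5 = 7152.88305
Total PV = 15534.79409 + 7152.88305 = 22687.67714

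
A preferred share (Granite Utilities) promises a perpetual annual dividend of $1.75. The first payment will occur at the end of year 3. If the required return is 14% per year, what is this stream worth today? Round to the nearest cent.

Value at end of year 2: C / r = $1.75 / 0.14 = $12.5000
Discount to today: PV = $12.5000 / (1 + 0.14)^2 = $12.5000 / 1.299600 = $9.62

$9.62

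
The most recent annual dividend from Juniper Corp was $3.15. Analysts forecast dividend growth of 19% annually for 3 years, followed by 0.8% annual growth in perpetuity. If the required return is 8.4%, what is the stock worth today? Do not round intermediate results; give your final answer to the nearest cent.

$66.69

D_1 = 3.74850
D_2 = 4.46072
D_3 = 5.30825
Terminal value at year 3: TV = D_3×(1+g_2)/(r−g_2) = 5.35072/0.076 = 70.40417
P_0 = D_1/(1+r)^1 + D_2/(1+r)^2 + D_3/(1+r)^3 + TV/(1+r)^3
    = 3.45803 + 3.79617 + 4.16738 + 55.27268 = 66.69426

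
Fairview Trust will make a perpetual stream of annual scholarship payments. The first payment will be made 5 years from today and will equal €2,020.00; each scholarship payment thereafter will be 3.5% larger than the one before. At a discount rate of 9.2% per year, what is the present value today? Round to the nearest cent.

€24922.18

Value at end of year 4: C₁ / (r − g) = €2,020.00 / (0.092 − 0.035) = €35,438.5965
Discount to today: PV = €35,438.5965 / (1 + 0.092)^4 = €35,438.5965 / 1.421970 = €24,922.18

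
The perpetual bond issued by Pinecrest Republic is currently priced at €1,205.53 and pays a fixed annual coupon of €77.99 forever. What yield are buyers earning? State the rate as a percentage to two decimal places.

P = C/r ⇒ r = C/P = €77.99/€1,205.53 = 0.064694

6.47%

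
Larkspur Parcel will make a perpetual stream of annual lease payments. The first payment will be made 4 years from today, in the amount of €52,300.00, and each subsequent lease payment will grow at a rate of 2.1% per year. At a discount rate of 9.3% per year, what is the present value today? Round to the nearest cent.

€556299.55

Value at end of year 3: C₁ / (r − g) = €52,300.00 / (0.093 − 0.021) = €726,388.8889
Discount to today: PV = €726,388.8889 / (1 + 0.093)^3 = €726,388.8889 / 1.305751 = €556,299.55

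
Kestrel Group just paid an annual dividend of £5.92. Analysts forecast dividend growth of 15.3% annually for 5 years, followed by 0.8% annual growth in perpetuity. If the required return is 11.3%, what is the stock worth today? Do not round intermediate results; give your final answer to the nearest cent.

D_1 = 6.82576
D_2 = 7.87010
D_3 = 9.07423
D_4 = 10.46258
D_5 = 12.06336
Terminal value at year 5: TV = D_5×(1+g_2)/(r−g_2) = 12.15987/0.105 = 115.80824
P_0 = D_1/(1+r)^1 + D_2/(1+r)^2 + D_3/(1+r)^3 + D_4/(1+r)^4 + D_5/(1+r)^5 + TV/(1+r)^5
    = 6.13276 + 6.35316 + 6.58149 + 6.81802 + 7.06305 + 67.80530 = 100.75378

£100.75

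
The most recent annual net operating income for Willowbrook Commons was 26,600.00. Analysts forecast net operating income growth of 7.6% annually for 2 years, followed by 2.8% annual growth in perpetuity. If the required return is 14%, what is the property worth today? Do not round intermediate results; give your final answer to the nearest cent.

266310.00

D_1 = 28621.60000
D_2 = 30796.84160
Terminal value at year 2: TV = D_2×(1+g_2)/(r−g_2) = 31659.15316/0.112 = 282671.01040
P_0 = D_1/(1+r)^1 + D_2/(1+r)^2 + TV/(1+r)^2
    = 25106.66667 + 23697.16959 + 217506.16374 = 266310.00000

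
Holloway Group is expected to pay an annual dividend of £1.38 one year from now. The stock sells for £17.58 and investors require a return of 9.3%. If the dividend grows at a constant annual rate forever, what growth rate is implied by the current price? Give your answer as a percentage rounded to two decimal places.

1.45%

P = D₁/(r−g) ⇒ g = r − D₁/P = 0.093 − £1.38/£17.58 = 0.014502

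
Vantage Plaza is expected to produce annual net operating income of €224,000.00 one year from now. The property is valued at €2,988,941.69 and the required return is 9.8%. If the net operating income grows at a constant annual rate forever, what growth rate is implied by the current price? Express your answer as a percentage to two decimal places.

P = D₁/(r−g) ⇒ g = r − D₁/P = 0.098 − €224,000.00/€2,988,941.69 = 0.023057

2.31%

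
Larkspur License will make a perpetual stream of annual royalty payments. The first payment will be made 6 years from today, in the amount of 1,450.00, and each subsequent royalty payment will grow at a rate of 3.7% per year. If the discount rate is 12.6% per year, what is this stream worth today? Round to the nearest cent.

9000.90

Value at end of year 5: C₁ / (r − g) = 1,450.00 / (0.126 − 0.037) = 16,292.1348
Discount to today: PV = 16,292.1348 / (1 + 0.126)^5 = 16,292.1348 / 1.810056 = 9,000.90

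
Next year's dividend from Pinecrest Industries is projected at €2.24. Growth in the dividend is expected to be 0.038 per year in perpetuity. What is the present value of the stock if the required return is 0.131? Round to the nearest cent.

€24.09

Growing perpetuity: P = D₁ / (r − g) = €2.2400 / (0.131 − 0.038) = €24.09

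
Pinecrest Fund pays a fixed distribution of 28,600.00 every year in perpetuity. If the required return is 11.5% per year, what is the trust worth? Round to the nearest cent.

248695.65

Level perpetuity: PV = C / r = 28,600.00 / 0.115 = 248,695.65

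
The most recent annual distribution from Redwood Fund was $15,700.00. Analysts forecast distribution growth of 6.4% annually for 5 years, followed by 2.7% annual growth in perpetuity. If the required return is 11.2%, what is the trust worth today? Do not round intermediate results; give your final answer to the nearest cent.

D_1 = 16704.80000
D_2 = 17773.90720
D_3 = 18911.43726
D_4 = 20121.76925
D_5 = 21409.56248
Terminal value at year 5: TV = D_5×(1+g_2)/(r−g_2) = 21987.62066/0.085 = 258677.89017
P_0 = D_1/(1+r)^1 + D_2/(1+r)^2 + D_3/(1+r)^3 + D_4/(1+r)^4 + D_5/(1+r)^5 + TV/(1+r)^5
    = 15022.30216 + 14373.85746 + 13753.40318 + 13159.73110 + 12591.68516 + 152137.18417 = 221038.16323

$221038.16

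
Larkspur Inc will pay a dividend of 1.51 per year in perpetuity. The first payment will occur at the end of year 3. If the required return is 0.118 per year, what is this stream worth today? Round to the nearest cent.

Value at end of year 2: C / r = 1.51 / 0.118 = 12.7966
Discount to today: PV = 12.7966 / (1 + 0.118)^2 = 12.7966 / 1.249924 = 10.24

10.24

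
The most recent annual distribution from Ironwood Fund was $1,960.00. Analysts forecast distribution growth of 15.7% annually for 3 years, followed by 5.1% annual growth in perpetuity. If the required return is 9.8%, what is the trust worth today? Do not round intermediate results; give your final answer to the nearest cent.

D_1 = 2267.72000
D_2 = 2623.75204
D_3 = 3035.68111
Terminal value at year 3: TV = D_3×(1+g_2)/(r−g_2) = 3190.50085/0.047 = 67882.99674
P_0 = D_1/(1+r)^1 + D_2/(1+r)^2 + D_3/(1+r)^3 + TV/(1+r)^3
    = 2065.31876 + 2176.29673 + 2293.23799 + 51280.70486 = 57815.55834

$57815.56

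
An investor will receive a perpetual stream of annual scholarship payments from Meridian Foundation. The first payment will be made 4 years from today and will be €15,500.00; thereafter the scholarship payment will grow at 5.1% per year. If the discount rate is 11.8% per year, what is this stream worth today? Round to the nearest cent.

Value at end of year 3: C₁ / (r − g) = €15,500.00 / (0.118 − 0.051) = €231,343.2836
Discount to today: PV = €231,343.2836 / (1 + 0.118)^3 = €231,343.2836 / 1.397415 = €165,550.88

€165550.88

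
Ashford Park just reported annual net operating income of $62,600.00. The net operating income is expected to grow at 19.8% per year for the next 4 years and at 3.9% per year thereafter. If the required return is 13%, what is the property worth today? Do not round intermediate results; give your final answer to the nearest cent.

D_1 = 74994.80000
D_2 = 89843.77040
D_3 = 107632.83694
D_4 = 128944.13865
Terminal value at year 4: TV = D_4×(1+g_2)/(r−g_2) = 133972.96006/0.091 = 1472230.33034
P_0 = D_1/(1+r)^1 + D_2/(1+r)^2 + D_3/(1+r)^3 + D_4/(1+r)^4 + TV/(1+r)^4
    = 66367.07965 + 70360.85081 + 74594.95511 + 79083.85506 + 902946.43305 = 1193353.17368

$1193353.17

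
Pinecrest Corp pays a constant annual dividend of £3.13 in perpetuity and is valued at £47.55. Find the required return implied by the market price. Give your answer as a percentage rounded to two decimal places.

P = C/r ⇒ r = C/P = £3.13/£47.55 = 0.065825

6.58%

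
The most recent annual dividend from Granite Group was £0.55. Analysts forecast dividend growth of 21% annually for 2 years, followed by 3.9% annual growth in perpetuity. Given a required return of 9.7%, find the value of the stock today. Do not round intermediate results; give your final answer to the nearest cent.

D_1 = 0.66550
D_2 = 0.80526
Terminal value at year 2: TV = D_2×(1+g_2)/(r−g_2) = 0.83666/0.058 = 14.42517
P_0 = D_1/(1+r)^1 + D_2/(1+r)^2 + TV/(1+r)^2
    = 0.60665 + 0.66914 + 11.98692 = 13.26272

£13.26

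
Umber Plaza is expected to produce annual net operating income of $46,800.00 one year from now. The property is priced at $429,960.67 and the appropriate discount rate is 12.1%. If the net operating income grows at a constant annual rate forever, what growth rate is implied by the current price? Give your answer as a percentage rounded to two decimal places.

P = D₁/(r−g) ⇒ g = r − D₁/P = 0.121 − $46,800.00/$429,960.67 = 0.012153

1.22%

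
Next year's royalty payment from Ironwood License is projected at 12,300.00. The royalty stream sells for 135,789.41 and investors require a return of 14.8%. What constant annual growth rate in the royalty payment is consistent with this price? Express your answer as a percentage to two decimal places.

P = D₁/(r−g) ⇒ g = r − D₁/P = 0.148 − 12,300.00/135,789.41 = 0.057419

5.74%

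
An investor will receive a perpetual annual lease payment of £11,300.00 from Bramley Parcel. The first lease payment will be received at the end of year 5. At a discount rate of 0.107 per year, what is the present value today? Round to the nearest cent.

Value at end of year 4: C / r = £11,300.00 / 0.107 = £105,607.4766
Discount to today: PV = £105,607.4766 / (1 + 0.107)^4 = £105,607.4766 / 1.501725 = £70,324.10

£70324.10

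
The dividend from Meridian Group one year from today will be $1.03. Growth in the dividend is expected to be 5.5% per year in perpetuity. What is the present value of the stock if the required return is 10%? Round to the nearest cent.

$22.89

Growing perpetuity: P = D₁ / (r − g) = $1.0300 / (0.1 − 0.055) = $22.89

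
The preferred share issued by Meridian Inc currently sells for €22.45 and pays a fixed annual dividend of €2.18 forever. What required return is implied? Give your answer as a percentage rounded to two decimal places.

9.71%

P = C/r ⇒ r = C/P = €2.18/€22.45 = 0.097105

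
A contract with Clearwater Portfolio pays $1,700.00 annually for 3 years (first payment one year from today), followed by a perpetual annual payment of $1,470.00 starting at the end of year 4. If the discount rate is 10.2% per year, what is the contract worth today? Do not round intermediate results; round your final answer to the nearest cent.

PV of 3-year annuity: $1,700.00 × [1 − (1+0.102)^−3] / 0.102 = 4212.80705
Perpetuity value at year 3: $1,470.00 / 0.102 = 14411.76471
PV of perpetuity: 14411.76471 / (1+0.102)^3 = 10768.92567
Total PV = 4212.80705 + 10768.92567 = 14981.73272

$14981.73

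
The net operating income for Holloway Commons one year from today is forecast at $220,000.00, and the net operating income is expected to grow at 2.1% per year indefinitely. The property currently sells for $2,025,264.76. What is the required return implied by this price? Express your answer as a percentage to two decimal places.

12.96%

P = D₁/(r − g) ⇒ r = D₁/P + g = $220,000.0000/$2,025,264.76 + 0.021 = 0.108628 + 0.021 = 0.129628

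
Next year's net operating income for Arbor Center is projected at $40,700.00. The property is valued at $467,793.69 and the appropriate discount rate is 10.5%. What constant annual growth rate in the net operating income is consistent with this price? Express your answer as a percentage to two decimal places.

P = D₁/(r−g) ⇒ g = r − D₁/P = 0.105 − $40,700.00/$467,793.69 = 0.017996

1.80%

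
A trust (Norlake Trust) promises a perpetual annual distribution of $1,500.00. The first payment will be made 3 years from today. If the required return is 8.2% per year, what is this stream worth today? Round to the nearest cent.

Value at end of year 2: C / r = $1,500.00 / 0.082 = $18,292.6829
Discount to today: PV = $18,292.6829 / (1 + 0.082)^2 = $18,292.6829 / 1.170724 = $15,625.10

$15625.10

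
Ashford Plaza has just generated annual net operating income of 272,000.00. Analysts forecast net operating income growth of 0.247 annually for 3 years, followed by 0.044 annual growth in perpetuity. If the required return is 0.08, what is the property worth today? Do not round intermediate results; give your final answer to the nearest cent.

13237508.92

D_1 = 339184.00000
D_2 = 422962.44800
D_3 = 527434.17266
Terminal value at year 3: TV = D_3×(1+g_2)/(r−g_2) = 550641.27625/0.036 = 15295591.00702
P_0 = D_1/(1+r)^1 + D_2/(1+r)^2 + D_3/(1+r)^3 + TV/(1+r)^3
    = 314059.25926 + 362622.12620 + 418694.25127 + 12142133.28683 = 13237508.92356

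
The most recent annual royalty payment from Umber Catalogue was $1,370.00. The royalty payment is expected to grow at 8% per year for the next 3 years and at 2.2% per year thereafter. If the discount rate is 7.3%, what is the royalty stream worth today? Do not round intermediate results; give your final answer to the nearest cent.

D_1 = 1479.60000
D_2 = 1597.96800
D_3 = 1725.80544
Terminal value at year 3: TV = D_3×(1+g_2)/(r−g_2) = 1763.77316/0.051 = 34583.78744
P_0 = D_1/(1+r)^1 + D_2/(1+r)^2 + D_3/(1+r)^3 + TV/(1+r)^3
    = 1378.93756 + 1387.93342 + 1396.98797 + 27994.54334 = 32158.40229

$32158.40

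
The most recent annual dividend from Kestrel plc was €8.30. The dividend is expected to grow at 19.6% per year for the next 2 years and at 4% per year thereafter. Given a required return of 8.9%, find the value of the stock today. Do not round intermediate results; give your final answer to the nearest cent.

€231.61

D_1 = 9.92680
D_2 = 11.87245
Terminal value at year 2: TV = D_2×(1+g_2)/(r−g_2) = 12.34735/0.049 = 251.98675
P_0 = D_1/(1+r)^1 + D_2/(1+r)^2 + TV/(1+r)^2
    = 9.11552 + 10.01117 + 212.48191 = 231.60859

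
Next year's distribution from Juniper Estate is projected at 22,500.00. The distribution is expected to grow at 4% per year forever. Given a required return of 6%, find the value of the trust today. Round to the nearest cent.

Growing perpetuity: P = D₁ / (r − g) = 22,500.0000 / (0.06 − 0.04) = 1,125,000.00

1125000.00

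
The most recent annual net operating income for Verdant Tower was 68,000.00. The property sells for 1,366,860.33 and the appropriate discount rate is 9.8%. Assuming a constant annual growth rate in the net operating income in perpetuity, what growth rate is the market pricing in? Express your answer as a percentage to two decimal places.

P = D₀(1+g)/(r−g) ⇒ P(r−g) = D₀(1+g) ⇒ g(P+D₀) = P·r − D₀
g = (P·r − D₀)/(P + D₀) = (1,366,860.33×0.098 − 68,000.00) / (1,366,860.33 + 68,000.00) = 0.045964

4.60%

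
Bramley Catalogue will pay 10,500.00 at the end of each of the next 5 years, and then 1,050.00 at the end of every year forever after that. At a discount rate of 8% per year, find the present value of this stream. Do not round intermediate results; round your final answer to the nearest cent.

PV of 5-year annuity: 10,500.00 × [1 − (1+0.08)^−5] / 0.08 = 41923.45539
Perpetuity value at year 5: 1,050.00 / 0.08 = 13125.00000
PV of perpetuity: 13125.00000 / (1+0.08)^5 = 8932.65446
Total PV = 41923.45539 + 8932.65446 = 50856.10985

50856.11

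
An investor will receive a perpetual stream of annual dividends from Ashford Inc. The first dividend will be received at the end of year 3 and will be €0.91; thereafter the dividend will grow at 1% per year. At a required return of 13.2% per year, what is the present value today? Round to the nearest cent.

€5.82

Value at end of year 2: C₁ / (r − g) = €0.91 / (0.132 − 0.01) = €7.4590
Discount to today: PV = €7.4590 / (1 + 0.132)^2 = €7.4590 / 1.281424 = €5.82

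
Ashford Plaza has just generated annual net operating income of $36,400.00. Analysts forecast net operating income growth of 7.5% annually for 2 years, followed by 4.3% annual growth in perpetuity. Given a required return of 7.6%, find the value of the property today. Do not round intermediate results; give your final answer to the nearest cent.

$1221021.74

D_1 = 39130.00000
D_2 = 42064.75000
Terminal value at year 2: TV = D_2×(1+g_2)/(r−g_2) = 43873.53425/0.033 = 1329501.03788
P_0 = D_1/(1+r)^1 + D_2/(1+r)^2 + TV/(1+r)^2
    = 36366.17100 + 36332.37345 + 1148323.19713 = 1221021.74158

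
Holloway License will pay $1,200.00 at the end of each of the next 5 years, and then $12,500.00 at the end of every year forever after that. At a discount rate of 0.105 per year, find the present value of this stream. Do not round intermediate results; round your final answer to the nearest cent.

$76753.32

PV of 5-year annuity: $1,200.00 × [1 − (1+0.105)^−5] / 0.105 = 4491.42987
Perpetuity value at year 5: $12,500.00 / 0.105 = 119047.61905
PV of perpetuity: 119047.61905 / (1+0.105)^5 = 72261.89125
Total PV = 4491.42987 + 72261.89125 = 76753.32112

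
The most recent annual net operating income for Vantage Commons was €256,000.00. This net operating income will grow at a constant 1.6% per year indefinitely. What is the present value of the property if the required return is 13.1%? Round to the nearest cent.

D₁ = D₀ × (1 + g) = €256,000.00 × 1.016 = €260,096.0000
Growing perpetuity: P = D₁ / (r − g) = €260,096.0000 / (0.131 − 0.016) = €2,261,704.35

€2261704.35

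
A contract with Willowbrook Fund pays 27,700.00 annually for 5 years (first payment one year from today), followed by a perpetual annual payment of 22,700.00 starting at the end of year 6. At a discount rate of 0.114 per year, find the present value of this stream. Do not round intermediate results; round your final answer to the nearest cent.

217417.84

PV of 5-year annuity: 27,700.00 × [1 − (1+0.114)^−5] / 0.114 = 101354.50792
Perpetuity value at year 5: 22,700.00 / 0.114 = 199122.80702
PV of perpetuity: 199122.80702 / (1+0.114)^5 = 116063.33663
Total PV = 101354.50792 + 116063.33663 = 217417.84455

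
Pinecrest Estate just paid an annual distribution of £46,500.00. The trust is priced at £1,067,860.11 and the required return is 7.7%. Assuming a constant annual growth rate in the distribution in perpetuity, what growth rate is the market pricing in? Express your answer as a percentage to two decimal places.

3.21%

P = D₀(1+g)/(r−g) ⇒ P(r−g) = D₀(1+g) ⇒ g(P+D₀) = P·r − D₀
g = (P·r − D₀)/(P + D₀) = (£1,067,860.11×0.077 − £46,500.00) / (£1,067,860.11 + £46,500.00) = 0.032059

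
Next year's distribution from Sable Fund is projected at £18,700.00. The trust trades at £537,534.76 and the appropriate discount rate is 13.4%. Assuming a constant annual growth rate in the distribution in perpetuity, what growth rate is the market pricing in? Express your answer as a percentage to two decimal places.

9.92%

P = D₁/(r−g) ⇒ g = r − D₁/P = 0.134 − £18,700.00/£537,534.76 = 0.099212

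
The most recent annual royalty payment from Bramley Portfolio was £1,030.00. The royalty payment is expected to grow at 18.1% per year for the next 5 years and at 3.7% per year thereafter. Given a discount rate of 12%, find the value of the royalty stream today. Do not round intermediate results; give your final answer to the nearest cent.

£22831.47

D_1 = 1216.43000
D_2 = 1436.60383
D_3 = 1696.62912
D_4 = 2003.71899
D_5 = 2366.39213
Terminal value at year 5: TV = D_5×(1+g_2)/(r−g_2) = 2453.94864/0.083 = 29565.64628
P_0 = D_1/(1+r)^1 + D_2/(1+r)^2 + D_3/(1+r)^3 + D_4/(1+r)^4 + D_5/(1+r)^5 + TV/(1+r)^5
    = 1086.09821 + 1145.25178 + 1207.62710 + 1273.39965 + 1342.75445 + 16776.34171 = 22831.47289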